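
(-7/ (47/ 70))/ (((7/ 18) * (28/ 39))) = -1755/ 47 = -37.34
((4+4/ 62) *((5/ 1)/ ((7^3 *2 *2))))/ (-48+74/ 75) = -3375/ 10711988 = -0.00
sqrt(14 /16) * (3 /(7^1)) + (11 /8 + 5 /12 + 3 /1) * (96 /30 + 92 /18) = 3 * sqrt(14) /28 + 4301 /108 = 40.22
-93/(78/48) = -744/13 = -57.23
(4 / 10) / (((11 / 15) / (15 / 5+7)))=60 / 11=5.45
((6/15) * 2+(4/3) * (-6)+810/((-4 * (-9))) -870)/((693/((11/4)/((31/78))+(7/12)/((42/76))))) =-16465/1674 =-9.84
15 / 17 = 0.88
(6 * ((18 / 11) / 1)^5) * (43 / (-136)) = -60938568 / 2737867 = -22.26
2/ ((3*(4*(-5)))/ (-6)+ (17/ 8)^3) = 1024/ 10033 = 0.10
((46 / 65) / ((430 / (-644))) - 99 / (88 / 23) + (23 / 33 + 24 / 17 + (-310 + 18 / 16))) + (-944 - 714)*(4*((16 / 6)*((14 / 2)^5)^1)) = -3107115173822851 / 10453300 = -297237731.03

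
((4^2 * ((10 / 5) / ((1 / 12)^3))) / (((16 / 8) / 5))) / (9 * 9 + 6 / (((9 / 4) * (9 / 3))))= 1244160 / 737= 1688.14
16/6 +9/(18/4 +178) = 2.72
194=194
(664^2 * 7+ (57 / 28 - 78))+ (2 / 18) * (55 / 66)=2333164273 / 756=3086196.13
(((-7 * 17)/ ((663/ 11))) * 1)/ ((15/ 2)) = -154/ 585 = -0.26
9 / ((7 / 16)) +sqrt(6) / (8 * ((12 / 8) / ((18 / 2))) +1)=21.62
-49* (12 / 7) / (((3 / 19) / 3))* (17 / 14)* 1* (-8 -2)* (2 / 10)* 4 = 15504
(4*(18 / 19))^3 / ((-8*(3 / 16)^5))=-201326592 / 6859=-29352.18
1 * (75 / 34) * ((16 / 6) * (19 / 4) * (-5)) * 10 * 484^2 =-5563580000 / 17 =-327269411.76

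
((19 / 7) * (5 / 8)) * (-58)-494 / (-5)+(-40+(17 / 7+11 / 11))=-5063 / 140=-36.16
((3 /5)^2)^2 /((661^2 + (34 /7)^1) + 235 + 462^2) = 63 /316266250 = 0.00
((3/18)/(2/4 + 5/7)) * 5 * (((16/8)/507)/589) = 70/15229773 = 0.00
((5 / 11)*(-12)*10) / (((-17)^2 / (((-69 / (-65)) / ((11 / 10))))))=-82800 / 454597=-0.18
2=2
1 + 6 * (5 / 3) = 11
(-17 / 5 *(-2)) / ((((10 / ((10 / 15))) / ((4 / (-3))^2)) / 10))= 1088 / 135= 8.06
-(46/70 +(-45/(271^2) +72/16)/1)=-26509051/5140870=-5.16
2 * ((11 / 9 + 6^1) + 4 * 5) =490 / 9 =54.44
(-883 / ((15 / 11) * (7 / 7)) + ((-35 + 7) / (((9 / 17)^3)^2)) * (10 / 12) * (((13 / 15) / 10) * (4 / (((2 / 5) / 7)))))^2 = 28642845705535920921241 / 571919811374025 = 50081926.06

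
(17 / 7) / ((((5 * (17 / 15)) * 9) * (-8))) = -1 / 168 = -0.01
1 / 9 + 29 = 262 / 9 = 29.11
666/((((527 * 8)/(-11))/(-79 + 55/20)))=1117215/8432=132.50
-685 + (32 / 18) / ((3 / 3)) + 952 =2419 / 9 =268.78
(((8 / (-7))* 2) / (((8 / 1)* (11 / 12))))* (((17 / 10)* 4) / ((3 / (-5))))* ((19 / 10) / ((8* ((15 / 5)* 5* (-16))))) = -323 / 92400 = -0.00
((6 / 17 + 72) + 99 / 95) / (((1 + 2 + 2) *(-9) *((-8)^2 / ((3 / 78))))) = -39511 / 40310400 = -0.00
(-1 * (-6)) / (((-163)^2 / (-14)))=-84 / 26569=-0.00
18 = 18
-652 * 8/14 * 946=-2467168/7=-352452.57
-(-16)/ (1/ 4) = 64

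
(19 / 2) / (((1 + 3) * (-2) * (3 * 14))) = -19 / 672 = -0.03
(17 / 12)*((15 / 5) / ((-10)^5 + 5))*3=-51 / 399980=-0.00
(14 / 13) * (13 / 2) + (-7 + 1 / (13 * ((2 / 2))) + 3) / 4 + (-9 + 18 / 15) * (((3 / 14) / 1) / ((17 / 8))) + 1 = 6.23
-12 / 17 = -0.71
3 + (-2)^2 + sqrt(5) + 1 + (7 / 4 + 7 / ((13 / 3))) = sqrt(5) + 591 / 52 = 13.60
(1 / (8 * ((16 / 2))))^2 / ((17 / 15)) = 15 / 69632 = 0.00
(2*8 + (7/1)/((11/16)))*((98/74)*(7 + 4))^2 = 7606368/1369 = 5556.15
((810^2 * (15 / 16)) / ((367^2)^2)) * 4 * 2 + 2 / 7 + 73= 9306432453123 / 126987887047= 73.29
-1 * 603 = -603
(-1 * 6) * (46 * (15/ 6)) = -690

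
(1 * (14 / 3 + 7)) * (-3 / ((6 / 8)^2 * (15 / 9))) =-112 / 3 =-37.33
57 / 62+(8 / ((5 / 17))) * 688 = 5801501 / 310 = 18714.52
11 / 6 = 1.83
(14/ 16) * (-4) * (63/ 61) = -441/ 122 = -3.61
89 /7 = 12.71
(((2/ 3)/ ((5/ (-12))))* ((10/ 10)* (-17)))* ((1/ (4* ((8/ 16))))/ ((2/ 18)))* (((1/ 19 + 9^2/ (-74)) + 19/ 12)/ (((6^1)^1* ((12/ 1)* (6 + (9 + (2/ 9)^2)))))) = 2096253/ 34278280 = 0.06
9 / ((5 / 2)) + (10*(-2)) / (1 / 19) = -1882 / 5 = -376.40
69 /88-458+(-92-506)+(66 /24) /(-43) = -3993179 /3784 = -1055.28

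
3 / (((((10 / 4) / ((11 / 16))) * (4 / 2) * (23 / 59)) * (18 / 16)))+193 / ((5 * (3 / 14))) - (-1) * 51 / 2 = 23756 / 115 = 206.57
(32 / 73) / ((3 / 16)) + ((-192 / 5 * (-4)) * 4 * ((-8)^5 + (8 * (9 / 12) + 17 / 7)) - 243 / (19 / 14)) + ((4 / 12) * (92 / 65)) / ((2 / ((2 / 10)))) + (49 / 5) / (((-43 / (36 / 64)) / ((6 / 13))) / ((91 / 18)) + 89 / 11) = -361950981092459583 / 17982767075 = -20127657.75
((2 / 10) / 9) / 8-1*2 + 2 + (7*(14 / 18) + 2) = 2681 / 360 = 7.45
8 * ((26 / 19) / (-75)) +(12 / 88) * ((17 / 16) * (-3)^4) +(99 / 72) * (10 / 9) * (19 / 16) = 40340879 / 3009600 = 13.40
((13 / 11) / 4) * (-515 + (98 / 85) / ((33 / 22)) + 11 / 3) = -282087 / 1870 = -150.85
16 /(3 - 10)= -16 /7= -2.29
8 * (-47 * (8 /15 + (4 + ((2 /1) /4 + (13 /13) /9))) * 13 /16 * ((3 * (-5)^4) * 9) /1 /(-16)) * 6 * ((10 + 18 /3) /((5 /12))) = 381905550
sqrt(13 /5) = sqrt(65) /5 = 1.61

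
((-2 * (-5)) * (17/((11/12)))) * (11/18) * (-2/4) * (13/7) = -2210/21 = -105.24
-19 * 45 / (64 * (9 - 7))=-855 / 128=-6.68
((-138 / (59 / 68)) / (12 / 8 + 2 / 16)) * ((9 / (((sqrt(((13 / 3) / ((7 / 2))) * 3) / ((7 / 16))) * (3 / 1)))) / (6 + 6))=-8211 * sqrt(182) / 19942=-5.55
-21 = -21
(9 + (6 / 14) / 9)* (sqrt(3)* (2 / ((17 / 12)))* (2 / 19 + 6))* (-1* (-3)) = 27840* sqrt(3) / 119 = 405.21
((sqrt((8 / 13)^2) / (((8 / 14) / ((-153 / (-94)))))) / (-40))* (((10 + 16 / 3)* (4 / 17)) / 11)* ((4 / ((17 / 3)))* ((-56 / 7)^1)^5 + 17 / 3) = 332.37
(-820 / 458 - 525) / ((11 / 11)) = -120635 / 229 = -526.79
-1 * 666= -666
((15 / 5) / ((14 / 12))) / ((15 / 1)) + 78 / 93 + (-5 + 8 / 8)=-3244 / 1085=-2.99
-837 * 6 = -5022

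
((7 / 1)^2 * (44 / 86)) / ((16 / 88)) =5929 / 43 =137.88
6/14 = 3/7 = 0.43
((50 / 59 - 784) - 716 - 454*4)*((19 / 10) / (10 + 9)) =-331.52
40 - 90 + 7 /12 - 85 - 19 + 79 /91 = -166583 /1092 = -152.55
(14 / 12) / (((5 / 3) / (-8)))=-28 / 5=-5.60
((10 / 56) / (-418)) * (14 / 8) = -5 / 6688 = -0.00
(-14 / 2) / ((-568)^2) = -7 / 322624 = -0.00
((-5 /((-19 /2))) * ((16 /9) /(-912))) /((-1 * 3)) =0.00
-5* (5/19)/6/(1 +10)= -25/1254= -0.02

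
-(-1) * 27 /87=9 /29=0.31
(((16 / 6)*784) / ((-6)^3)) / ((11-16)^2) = -784 / 2025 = -0.39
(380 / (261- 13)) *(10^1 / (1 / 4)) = 1900 / 31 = 61.29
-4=-4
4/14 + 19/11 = 155/77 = 2.01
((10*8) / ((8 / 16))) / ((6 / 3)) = 80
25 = 25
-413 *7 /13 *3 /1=-8673 /13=-667.15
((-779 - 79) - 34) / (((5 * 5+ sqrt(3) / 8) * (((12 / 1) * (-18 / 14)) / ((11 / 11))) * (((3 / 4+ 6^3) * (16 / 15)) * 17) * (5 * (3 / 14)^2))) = 122382400 / 47750778423 - 611912 * sqrt(3) / 47750778423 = 0.00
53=53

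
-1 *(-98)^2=-9604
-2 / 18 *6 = -2 / 3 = -0.67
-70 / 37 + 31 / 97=-5643 / 3589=-1.57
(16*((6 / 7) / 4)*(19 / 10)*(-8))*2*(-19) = 1980.34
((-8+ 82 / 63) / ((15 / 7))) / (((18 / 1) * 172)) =-211 / 208980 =-0.00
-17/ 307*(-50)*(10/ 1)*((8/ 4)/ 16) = 2125/ 614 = 3.46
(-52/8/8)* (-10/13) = 5/8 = 0.62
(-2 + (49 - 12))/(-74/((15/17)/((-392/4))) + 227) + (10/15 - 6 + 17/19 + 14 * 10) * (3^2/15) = 978975778/12035455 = 81.34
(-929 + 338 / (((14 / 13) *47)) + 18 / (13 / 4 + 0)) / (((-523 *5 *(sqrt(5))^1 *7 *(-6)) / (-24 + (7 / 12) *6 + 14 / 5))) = 57835989 *sqrt(5) / 1957262125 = 0.07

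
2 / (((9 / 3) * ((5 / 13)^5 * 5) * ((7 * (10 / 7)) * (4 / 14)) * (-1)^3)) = -5.54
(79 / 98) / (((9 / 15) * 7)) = 395 / 2058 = 0.19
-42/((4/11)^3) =-27951/32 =-873.47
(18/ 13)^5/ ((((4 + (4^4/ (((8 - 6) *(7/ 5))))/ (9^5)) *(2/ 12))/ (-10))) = -11715595587360/ 153530769379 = -76.31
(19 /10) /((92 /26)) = 247 /460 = 0.54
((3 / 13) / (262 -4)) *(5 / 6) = 0.00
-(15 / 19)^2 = -225 / 361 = -0.62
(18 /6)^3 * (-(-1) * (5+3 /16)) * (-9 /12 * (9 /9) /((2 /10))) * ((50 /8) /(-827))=840375 /211712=3.97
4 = 4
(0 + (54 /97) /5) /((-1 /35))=-378 /97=-3.90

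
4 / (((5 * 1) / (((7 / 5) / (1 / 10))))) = 56 / 5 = 11.20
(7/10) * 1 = 7/10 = 0.70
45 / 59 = 0.76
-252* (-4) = 1008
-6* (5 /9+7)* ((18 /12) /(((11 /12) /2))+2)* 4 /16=-1972 /33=-59.76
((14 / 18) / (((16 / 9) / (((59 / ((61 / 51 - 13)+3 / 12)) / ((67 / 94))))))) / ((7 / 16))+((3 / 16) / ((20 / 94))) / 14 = -2512033581 / 353738560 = -7.10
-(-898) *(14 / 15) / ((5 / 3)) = 12572 / 25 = 502.88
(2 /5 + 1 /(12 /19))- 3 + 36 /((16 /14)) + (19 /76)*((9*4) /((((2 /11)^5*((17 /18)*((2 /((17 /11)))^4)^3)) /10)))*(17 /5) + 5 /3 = 236064653893860181 /3192778096640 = 73937.07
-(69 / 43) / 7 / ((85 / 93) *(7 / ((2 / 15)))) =-4278 / 895475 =-0.00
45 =45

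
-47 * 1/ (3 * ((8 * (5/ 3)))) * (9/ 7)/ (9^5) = -47/ 1837080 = -0.00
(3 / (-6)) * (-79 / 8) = 4.94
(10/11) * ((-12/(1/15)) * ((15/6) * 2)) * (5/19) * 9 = -405000/209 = -1937.80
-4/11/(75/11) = -4/75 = -0.05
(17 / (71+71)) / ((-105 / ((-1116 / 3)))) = 1054 / 2485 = 0.42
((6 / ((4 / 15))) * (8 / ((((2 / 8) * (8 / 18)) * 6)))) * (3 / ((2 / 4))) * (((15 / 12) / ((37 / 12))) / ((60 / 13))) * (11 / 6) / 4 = 19305 / 296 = 65.22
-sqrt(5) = -2.24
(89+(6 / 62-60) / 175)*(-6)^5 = -689402.24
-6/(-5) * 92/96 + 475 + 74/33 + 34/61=19282519/40260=478.95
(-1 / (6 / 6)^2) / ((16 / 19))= -19 / 16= -1.19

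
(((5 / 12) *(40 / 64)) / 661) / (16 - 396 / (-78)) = 325 / 17386944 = 0.00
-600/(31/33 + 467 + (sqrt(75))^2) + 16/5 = 187672/89585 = 2.09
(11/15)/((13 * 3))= 11/585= 0.02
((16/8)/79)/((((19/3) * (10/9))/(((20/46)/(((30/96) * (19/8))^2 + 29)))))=294912/5571563401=0.00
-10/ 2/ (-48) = 5/ 48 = 0.10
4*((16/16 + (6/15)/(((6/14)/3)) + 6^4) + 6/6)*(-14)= -364224/5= -72844.80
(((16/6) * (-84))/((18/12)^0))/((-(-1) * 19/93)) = -20832/19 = -1096.42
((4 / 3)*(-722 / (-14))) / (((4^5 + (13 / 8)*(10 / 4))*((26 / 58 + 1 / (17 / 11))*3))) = 2847568 / 139898745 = 0.02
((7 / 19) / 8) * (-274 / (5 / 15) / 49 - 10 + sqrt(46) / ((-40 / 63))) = -164 / 133 - 441 * sqrt(46) / 6080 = -1.73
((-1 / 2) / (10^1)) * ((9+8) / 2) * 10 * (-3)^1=51 / 4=12.75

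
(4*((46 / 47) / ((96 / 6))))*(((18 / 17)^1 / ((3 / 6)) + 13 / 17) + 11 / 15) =10603 / 11985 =0.88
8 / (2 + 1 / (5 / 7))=40 / 17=2.35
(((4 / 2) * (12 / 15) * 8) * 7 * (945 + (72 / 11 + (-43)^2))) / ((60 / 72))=82806528 / 275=301114.65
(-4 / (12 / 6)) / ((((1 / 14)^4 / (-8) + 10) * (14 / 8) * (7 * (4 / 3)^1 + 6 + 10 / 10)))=-21504 / 3073279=-0.01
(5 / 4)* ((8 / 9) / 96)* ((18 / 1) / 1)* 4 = 5 / 6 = 0.83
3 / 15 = 1 / 5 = 0.20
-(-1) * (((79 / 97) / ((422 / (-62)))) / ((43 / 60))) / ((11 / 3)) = -440820 / 9680891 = -0.05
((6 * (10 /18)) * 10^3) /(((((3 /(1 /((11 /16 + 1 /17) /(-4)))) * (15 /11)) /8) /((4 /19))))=-765952000 /104139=-7355.09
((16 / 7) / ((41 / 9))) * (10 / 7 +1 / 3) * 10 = 17760 / 2009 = 8.84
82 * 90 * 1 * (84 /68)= 154980 /17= 9116.47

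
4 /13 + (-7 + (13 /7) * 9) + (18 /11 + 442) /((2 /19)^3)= 380753122 /1001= 380372.75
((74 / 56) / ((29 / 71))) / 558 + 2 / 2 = 455723 / 453096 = 1.01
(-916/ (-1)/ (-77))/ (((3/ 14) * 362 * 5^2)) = -916/ 149325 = -0.01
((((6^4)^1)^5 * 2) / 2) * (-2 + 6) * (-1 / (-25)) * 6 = 87747802561511424 / 25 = 3509912102460456.96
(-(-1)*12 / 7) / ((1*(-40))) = -3 / 70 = -0.04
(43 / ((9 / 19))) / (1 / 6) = 1634 / 3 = 544.67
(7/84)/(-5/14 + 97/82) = 287/2844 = 0.10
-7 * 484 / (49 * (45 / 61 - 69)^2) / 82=-450241 / 2488131576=-0.00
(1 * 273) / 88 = 273 / 88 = 3.10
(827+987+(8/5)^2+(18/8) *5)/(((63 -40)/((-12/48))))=-7947/400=-19.87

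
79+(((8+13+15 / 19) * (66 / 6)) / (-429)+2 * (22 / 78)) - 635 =-555.99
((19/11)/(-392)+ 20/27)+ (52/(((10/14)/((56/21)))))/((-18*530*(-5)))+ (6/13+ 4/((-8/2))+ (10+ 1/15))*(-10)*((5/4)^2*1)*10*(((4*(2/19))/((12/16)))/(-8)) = 20045114136217/190513323000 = 105.22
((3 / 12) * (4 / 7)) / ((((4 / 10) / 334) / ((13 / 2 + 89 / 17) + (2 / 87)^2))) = 2521839445 / 1801422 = 1399.92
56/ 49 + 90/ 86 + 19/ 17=16922/ 5117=3.31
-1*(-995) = 995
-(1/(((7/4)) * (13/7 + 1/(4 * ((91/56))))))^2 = -2704/33489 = -0.08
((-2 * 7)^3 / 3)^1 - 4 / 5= -13732 / 15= -915.47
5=5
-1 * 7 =-7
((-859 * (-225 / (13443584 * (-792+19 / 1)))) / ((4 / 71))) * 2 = -13722525 / 20783780864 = -0.00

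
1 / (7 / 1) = 1 / 7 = 0.14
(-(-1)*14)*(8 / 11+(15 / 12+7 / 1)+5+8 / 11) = 4529 / 22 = 205.86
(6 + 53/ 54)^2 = 48.74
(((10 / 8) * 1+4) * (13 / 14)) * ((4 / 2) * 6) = 117 / 2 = 58.50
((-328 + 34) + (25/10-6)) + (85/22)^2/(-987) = -142125355/477708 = -297.52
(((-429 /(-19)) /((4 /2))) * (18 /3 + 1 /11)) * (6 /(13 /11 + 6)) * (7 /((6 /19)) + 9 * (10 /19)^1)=88154781 /57038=1545.54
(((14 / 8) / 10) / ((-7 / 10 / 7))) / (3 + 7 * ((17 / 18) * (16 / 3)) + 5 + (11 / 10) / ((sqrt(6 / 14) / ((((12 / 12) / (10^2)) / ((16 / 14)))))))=-3532032000000 / 87310325914771 + 261954000 * sqrt(21) / 87310325914771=-0.04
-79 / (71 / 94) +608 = 35742 / 71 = 503.41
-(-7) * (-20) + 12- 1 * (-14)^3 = 2616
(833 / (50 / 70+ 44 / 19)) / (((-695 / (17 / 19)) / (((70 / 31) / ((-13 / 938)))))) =1301735764 / 22574851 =57.66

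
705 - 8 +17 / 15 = 10472 / 15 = 698.13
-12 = -12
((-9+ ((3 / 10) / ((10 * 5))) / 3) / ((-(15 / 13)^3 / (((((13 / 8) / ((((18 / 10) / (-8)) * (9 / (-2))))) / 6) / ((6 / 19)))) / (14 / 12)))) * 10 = 17089959887 / 295245000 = 57.88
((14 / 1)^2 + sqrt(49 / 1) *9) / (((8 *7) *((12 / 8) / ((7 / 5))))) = 259 / 60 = 4.32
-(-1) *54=54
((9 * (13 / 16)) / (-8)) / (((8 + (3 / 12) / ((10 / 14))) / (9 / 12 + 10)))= -25155 / 21376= -1.18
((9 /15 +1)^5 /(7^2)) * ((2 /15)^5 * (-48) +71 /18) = 32700022784 /38759765625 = 0.84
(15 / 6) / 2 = 1.25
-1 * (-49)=49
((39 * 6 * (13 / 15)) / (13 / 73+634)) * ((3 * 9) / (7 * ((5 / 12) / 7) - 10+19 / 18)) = -71949384 / 71062825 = -1.01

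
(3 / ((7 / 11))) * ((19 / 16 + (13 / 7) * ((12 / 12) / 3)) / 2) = 6677 / 1568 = 4.26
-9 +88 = 79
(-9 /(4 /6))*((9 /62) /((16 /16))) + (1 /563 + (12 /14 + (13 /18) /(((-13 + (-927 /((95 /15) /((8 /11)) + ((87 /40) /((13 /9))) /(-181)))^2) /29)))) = -198768814292677194875 /180877917482957987208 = -1.10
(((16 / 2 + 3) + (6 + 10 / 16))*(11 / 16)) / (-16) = -0.76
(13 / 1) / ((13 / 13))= 13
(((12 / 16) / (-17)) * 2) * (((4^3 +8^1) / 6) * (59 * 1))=-1062 / 17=-62.47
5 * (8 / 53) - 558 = -29534 / 53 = -557.25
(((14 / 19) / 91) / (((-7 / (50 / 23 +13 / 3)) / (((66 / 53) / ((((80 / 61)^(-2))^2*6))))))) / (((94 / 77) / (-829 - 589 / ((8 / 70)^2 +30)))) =1119855704084480000 / 348573048747661569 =3.21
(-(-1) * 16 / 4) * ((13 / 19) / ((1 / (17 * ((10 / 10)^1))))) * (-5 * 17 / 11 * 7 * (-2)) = 1051960 / 209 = 5033.30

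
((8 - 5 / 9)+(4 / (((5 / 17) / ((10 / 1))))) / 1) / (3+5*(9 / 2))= 2582 / 459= 5.63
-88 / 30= -44 / 15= -2.93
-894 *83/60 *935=-1156314.50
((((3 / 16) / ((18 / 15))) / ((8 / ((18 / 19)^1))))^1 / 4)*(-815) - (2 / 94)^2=-81024803 / 21489152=-3.77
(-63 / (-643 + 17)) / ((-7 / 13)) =-117 / 626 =-0.19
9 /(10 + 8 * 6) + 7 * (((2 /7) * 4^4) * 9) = 267273 /58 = 4608.16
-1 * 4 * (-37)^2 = -5476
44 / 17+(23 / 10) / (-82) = 35689 / 13940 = 2.56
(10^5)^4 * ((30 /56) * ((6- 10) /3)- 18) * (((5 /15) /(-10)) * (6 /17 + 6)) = 47160000000000000000000 /119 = 396302521008403361344.54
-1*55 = -55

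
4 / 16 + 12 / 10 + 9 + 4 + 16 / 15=931 / 60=15.52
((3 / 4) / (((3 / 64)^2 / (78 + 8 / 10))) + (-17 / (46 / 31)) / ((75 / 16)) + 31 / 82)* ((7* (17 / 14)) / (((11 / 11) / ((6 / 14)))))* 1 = 64673063331 / 660100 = 97974.65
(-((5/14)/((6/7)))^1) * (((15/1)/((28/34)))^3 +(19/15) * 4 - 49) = -246912329/98784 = -2499.52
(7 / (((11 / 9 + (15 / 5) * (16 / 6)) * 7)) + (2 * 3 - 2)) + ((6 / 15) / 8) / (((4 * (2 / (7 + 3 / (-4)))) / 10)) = 23899 / 5312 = 4.50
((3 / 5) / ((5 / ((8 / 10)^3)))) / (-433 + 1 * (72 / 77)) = -0.00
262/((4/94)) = 6157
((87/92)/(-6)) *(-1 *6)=87/92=0.95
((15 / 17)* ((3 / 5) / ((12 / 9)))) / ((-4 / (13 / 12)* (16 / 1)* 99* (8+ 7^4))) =-13 / 461294592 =-0.00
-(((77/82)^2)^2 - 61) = 2722789695/45212176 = 60.22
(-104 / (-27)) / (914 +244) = 0.00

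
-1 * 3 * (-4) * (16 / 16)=12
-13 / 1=-13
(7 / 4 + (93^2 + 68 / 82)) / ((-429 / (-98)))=1782669 / 902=1976.35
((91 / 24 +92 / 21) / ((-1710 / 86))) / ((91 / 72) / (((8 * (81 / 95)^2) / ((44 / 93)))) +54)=-17491626 / 2302430165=-0.01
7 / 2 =3.50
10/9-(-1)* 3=37/9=4.11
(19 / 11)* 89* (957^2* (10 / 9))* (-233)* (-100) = 3644921753000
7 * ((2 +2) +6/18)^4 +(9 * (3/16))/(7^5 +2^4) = 2468.23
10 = 10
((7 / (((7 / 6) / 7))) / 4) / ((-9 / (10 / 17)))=-35 / 51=-0.69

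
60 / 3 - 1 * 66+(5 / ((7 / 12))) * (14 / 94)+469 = 19941 / 47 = 424.28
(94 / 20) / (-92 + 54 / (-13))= -611 / 12500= -0.05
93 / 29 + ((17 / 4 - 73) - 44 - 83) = -22335 / 116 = -192.54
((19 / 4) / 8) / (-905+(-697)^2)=19 / 15516928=0.00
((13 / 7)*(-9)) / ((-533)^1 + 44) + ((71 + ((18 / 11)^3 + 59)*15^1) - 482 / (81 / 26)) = 106657016293 / 123012351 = 867.04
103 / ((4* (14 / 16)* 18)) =103 / 63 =1.63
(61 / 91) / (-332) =-61 / 30212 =-0.00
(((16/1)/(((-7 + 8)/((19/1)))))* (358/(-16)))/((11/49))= -333298/11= -30299.82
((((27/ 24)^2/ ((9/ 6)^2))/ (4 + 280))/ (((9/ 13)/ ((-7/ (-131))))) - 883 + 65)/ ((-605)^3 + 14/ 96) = 0.00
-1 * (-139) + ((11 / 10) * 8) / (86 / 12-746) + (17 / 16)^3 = 1157029551 / 8253440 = 140.19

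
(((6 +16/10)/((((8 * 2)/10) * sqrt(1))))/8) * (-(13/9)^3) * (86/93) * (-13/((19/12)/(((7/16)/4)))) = 8596861/5785344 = 1.49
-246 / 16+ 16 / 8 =-107 / 8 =-13.38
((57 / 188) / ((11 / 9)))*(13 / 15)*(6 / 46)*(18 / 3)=20007 / 118910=0.17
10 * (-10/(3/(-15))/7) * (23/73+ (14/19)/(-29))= 5825500/281561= 20.69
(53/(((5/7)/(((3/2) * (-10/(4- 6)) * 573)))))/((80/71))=283001.12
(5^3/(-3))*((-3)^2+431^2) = -23221250/3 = -7740416.67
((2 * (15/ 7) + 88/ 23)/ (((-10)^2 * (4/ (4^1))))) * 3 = 1959/ 8050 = 0.24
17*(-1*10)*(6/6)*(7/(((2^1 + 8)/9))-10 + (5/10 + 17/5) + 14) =-2414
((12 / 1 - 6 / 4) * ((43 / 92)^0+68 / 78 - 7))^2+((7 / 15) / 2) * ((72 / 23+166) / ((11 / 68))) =403202716 / 128271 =3143.37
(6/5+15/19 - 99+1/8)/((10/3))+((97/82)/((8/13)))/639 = -29.06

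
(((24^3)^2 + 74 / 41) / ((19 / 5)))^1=2061900550 / 41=50290257.32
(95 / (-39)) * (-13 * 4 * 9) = 1140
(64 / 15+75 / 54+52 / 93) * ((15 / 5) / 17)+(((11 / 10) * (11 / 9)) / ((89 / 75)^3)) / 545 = 667075156697 / 607433014005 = 1.10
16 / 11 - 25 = -259 / 11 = -23.55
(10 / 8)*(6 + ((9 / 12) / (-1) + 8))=265 / 16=16.56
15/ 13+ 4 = 67/ 13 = 5.15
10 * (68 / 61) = 680 / 61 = 11.15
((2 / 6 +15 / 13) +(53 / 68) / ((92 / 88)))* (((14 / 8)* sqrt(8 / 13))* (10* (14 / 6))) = 16682785* sqrt(26) / 1189422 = 71.52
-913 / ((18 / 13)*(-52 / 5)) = 4565 / 72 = 63.40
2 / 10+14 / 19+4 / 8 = 273 / 190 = 1.44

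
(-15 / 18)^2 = 0.69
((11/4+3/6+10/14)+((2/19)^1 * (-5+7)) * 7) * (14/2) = 2893/76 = 38.07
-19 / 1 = -19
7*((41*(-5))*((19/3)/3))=-27265/9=-3029.44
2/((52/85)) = 85/26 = 3.27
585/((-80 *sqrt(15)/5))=-39 *sqrt(15)/16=-9.44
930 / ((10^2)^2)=93 / 1000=0.09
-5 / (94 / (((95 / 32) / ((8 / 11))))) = -5225 / 24064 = -0.22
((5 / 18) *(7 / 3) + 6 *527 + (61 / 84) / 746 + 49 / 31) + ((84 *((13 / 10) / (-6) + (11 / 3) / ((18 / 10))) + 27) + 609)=345568869859 / 87416280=3953.14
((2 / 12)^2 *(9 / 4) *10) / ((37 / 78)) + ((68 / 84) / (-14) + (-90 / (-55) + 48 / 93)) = 3.41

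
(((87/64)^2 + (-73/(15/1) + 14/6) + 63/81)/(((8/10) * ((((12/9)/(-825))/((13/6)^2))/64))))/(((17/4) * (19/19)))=-791050975/156672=-5049.09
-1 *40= -40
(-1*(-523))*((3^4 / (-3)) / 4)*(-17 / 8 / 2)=240057 / 64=3750.89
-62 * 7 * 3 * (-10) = 13020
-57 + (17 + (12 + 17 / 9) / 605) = -43535 / 1089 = -39.98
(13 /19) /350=13 /6650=0.00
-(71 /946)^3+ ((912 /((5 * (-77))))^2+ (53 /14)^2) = 20681910034979 /1037073406600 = 19.94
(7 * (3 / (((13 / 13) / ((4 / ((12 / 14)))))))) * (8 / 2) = 392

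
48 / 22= 24 / 11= 2.18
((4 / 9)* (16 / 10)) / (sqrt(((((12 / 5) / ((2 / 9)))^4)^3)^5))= 186264514923095703125 / 2635756740394888649671151424990659188025655098867712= 0.00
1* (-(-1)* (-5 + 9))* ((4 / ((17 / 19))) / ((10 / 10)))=304 / 17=17.88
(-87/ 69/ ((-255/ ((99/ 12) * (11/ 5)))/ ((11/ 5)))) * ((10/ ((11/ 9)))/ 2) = 31581/ 39100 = 0.81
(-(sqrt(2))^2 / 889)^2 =4 / 790321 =0.00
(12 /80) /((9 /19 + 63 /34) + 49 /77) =0.05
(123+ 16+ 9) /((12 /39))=481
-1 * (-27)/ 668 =27/ 668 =0.04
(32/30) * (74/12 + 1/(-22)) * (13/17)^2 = 546208/143055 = 3.82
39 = 39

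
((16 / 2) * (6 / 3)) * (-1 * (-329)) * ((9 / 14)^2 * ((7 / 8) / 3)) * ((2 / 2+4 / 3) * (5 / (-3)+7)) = 7896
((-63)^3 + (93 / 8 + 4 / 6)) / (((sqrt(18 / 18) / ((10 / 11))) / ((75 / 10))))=-150020825 / 88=-1704782.10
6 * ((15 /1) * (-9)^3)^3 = -7845264902250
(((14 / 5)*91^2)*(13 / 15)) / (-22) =-753571 / 825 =-913.42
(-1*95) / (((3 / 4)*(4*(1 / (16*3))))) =-1520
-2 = -2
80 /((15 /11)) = 176 /3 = 58.67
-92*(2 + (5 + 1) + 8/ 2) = -1104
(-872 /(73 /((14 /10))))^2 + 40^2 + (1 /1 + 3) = 250951716 /133225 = 1883.67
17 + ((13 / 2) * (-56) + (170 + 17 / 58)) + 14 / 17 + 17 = -156659 / 986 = -158.88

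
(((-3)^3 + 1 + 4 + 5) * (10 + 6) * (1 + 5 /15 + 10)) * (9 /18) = -4624 /3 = -1541.33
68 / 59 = 1.15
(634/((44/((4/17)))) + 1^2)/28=821/5236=0.16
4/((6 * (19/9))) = 6/19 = 0.32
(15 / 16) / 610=0.00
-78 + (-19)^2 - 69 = 214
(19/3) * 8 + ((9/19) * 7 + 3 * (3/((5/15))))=4616/57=80.98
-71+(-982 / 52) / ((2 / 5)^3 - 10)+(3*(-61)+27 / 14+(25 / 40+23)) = -102418639 / 452088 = -226.55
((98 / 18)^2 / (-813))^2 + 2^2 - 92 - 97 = -802268492864 / 4336617609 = -185.00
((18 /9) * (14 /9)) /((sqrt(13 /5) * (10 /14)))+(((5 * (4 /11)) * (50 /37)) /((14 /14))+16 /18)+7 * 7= 196 * sqrt(65) /585+191743 /3663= 55.05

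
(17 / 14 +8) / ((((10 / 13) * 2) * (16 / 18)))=15093 / 2240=6.74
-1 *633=-633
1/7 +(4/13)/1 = 41/91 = 0.45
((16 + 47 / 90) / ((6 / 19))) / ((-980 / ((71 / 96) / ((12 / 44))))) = -0.14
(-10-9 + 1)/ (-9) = 2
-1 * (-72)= 72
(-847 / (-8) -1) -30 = 599 / 8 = 74.88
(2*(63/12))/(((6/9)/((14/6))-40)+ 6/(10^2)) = -3675/13879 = -0.26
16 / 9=1.78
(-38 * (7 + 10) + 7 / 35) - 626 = -6359 / 5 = -1271.80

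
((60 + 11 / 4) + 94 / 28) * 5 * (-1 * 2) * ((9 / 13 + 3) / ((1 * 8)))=-305.11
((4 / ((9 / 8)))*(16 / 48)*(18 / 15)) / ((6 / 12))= 128 / 45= 2.84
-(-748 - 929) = 1677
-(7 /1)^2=-49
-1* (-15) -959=-944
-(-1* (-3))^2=-9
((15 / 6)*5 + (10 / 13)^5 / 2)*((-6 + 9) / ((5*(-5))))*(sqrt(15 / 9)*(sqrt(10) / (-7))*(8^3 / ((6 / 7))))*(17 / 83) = 4083187840*sqrt(6) / 92451957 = 108.18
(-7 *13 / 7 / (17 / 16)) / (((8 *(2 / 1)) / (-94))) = 1222 / 17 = 71.88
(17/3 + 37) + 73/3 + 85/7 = 554/7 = 79.14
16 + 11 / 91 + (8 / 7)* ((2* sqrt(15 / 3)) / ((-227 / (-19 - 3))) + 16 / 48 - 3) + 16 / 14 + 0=352* sqrt(5) / 1589 + 3881 / 273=14.71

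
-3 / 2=-1.50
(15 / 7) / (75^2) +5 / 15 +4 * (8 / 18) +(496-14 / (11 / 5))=42597658 / 86625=491.75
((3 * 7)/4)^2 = 27.56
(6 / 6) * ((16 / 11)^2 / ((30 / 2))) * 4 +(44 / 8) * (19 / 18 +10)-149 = -1908587 / 21780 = -87.63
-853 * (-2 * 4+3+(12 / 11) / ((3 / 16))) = -7677 / 11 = -697.91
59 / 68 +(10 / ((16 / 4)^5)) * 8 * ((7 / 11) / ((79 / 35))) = 0.89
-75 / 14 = -5.36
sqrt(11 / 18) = sqrt(22) / 6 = 0.78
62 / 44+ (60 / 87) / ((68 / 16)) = 17043 / 10846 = 1.57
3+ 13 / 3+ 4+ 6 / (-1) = 16 / 3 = 5.33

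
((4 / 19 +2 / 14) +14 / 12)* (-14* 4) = -4852 / 57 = -85.12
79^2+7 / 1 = 6248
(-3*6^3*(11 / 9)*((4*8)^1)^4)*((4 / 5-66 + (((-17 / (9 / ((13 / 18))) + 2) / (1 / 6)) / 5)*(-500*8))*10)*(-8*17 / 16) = -660099345416192 / 3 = -220033115138730.67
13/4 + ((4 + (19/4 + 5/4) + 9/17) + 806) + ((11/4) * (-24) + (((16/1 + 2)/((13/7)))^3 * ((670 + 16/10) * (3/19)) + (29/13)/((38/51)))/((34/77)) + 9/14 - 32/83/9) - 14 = 4070749675163881/18553302495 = 219408.36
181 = 181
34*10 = 340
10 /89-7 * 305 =-190005 /89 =-2134.89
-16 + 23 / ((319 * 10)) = -51017 / 3190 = -15.99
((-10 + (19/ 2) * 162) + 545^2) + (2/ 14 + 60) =2090299/ 7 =298614.14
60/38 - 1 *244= -4606/19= -242.42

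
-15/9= -5/3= -1.67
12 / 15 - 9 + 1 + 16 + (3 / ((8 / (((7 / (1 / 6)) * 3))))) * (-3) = -2659 / 20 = -132.95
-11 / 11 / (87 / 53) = -53 / 87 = -0.61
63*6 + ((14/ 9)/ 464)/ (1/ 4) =197323/ 522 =378.01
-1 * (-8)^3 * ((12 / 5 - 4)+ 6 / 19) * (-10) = 124928 / 19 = 6575.16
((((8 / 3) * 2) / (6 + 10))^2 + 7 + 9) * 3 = 145 / 3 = 48.33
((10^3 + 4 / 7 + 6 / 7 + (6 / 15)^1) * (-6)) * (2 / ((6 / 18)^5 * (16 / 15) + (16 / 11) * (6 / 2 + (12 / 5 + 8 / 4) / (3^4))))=-105441831 / 39004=-2703.36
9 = 9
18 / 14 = 9 / 7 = 1.29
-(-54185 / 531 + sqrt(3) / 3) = 54185 / 531 - sqrt(3) / 3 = 101.47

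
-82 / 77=-1.06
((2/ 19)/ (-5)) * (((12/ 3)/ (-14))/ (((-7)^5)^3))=-4/ 3157128404112095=-0.00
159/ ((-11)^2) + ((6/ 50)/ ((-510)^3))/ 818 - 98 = -96.69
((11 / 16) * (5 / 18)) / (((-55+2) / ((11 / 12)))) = -605 / 183168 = -0.00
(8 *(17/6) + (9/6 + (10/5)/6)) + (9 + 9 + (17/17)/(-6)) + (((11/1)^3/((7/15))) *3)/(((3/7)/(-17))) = -1018088/3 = -339362.67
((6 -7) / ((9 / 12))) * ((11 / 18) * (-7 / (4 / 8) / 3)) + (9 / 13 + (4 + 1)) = 9.49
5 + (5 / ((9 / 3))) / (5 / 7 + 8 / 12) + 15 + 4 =731 / 29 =25.21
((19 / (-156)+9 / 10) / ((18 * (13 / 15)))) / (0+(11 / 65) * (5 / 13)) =607 / 792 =0.77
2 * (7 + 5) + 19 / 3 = 91 / 3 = 30.33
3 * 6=18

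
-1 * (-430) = 430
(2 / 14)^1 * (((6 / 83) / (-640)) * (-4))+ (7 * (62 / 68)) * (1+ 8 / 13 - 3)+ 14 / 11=-854713427 / 112992880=-7.56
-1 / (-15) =0.07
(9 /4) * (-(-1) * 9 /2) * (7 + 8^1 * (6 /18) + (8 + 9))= 270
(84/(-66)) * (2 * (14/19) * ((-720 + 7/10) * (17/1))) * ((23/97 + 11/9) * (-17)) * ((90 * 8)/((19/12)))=-99663154945536/385187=-258739663.97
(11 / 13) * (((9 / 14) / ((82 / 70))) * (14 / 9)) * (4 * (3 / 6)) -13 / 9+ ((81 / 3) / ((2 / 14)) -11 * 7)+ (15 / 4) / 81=6449845 / 57564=112.05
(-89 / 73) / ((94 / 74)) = -0.96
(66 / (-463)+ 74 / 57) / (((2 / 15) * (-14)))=-38125 / 61579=-0.62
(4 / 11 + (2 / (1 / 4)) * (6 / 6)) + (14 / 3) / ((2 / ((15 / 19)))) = 2133 / 209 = 10.21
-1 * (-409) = 409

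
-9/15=-3/5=-0.60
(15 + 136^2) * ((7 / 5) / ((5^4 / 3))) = 388731 / 3125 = 124.39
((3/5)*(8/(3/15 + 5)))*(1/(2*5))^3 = 3/3250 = 0.00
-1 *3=-3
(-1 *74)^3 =-405224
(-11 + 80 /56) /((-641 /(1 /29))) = 67 /130123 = 0.00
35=35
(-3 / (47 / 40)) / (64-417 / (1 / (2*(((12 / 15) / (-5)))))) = -375 / 28999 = -0.01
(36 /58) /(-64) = -9 /928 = -0.01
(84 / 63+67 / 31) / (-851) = -325 / 79143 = -0.00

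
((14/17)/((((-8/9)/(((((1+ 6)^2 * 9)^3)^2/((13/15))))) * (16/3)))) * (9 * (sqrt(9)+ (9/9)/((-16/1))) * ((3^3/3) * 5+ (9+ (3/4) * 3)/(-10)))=-238170918531395254150935/139264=-1710211673737615278.54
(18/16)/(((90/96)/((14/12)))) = 7/5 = 1.40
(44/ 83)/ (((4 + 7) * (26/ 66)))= 132/ 1079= 0.12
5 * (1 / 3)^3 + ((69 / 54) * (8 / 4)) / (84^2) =11783 / 63504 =0.19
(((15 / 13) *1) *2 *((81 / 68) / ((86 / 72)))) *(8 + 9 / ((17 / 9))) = 4745790 / 161551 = 29.38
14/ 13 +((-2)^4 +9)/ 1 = 26.08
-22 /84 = -11 /42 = -0.26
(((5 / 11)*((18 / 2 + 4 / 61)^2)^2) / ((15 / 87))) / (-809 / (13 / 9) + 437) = -35256717469337 / 243686801600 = -144.68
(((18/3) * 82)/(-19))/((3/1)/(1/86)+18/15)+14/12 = 2189/2052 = 1.07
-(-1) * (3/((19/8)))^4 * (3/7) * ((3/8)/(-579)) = -124416/176063671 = -0.00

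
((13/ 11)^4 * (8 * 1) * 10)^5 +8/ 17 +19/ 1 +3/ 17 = 1058682910282698359525548028673134/ 11436749913853520156417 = 92568511006.81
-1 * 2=-2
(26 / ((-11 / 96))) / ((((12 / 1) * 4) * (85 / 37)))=-1924 / 935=-2.06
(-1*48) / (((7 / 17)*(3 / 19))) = -5168 / 7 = -738.29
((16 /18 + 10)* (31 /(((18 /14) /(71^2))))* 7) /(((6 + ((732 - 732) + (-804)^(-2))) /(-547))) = -601674189144224 /712377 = -844600807.08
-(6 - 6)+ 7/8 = 7/8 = 0.88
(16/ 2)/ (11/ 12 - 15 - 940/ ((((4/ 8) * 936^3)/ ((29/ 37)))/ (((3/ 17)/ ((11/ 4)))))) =-472813241472/ 832348317323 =-0.57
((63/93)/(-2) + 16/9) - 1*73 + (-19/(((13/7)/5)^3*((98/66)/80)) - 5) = -24584478037/1225926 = -20053.80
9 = 9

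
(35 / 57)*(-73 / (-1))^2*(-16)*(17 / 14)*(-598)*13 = 28170799280 / 57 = 494224548.77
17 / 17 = 1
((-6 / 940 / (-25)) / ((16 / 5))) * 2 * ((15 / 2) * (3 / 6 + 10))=189 / 15040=0.01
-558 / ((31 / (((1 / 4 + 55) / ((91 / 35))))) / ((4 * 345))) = -527850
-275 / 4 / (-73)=275 / 292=0.94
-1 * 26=-26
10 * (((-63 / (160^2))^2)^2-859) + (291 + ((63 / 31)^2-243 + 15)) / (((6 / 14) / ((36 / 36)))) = -348083992416732381404479 / 41274635714560000000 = -8433.36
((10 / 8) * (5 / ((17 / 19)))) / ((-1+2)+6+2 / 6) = 1425 / 1496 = 0.95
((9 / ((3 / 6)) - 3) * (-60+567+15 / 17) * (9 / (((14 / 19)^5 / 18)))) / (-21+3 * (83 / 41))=-59165382784905 / 155431136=-380653.35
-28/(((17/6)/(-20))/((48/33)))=53760/187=287.49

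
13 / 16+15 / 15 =29 / 16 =1.81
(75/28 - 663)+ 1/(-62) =-573173/868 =-660.34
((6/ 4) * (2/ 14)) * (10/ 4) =15/ 28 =0.54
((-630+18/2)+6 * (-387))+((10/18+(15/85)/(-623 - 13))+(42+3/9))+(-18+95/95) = -94619425/32436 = -2917.11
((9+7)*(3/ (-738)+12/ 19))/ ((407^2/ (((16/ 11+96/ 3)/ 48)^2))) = 12412456/ 421575545457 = 0.00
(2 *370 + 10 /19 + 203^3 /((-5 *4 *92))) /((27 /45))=-133054313 /20976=-6343.17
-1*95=-95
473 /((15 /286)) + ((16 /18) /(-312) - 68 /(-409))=6473575429 /717795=9018.70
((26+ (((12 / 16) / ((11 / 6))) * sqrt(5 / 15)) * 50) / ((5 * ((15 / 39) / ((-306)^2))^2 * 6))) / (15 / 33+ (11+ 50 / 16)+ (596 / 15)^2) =46882318.77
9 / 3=3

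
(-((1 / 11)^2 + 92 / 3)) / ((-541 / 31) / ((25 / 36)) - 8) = 65875 / 71148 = 0.93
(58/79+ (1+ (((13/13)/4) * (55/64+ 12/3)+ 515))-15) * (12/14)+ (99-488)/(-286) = 4377401477/10122112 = 432.46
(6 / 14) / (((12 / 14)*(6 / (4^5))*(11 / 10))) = 2560 / 33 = 77.58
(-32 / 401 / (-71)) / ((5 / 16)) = 512 / 142355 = 0.00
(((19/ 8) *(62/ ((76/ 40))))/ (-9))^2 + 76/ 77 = 1874549/ 24948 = 75.14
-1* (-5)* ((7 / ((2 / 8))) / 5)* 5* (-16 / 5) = -448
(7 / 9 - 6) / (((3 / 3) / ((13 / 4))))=-611 / 36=-16.97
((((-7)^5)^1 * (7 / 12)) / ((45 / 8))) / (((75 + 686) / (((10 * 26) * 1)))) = -12235496 / 20547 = -595.49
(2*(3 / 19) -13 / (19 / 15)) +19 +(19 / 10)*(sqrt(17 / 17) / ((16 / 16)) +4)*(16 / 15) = 5468 / 285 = 19.19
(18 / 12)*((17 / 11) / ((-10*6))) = -17 / 440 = -0.04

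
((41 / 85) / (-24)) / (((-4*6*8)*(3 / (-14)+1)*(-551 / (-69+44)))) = 0.00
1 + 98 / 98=2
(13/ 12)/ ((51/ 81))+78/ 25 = 8229/ 1700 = 4.84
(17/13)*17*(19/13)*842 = 4623422/169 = 27357.53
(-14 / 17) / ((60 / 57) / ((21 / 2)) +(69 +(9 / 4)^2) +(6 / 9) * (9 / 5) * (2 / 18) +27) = -446880 / 54967307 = -0.01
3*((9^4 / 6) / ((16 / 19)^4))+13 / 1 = 856740017 / 131072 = 6536.41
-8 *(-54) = 432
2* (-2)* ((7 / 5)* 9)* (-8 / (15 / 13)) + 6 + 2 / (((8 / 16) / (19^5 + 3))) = 247619086 / 25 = 9904763.44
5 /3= 1.67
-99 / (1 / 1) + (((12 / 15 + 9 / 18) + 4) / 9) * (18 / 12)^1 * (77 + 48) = 11.42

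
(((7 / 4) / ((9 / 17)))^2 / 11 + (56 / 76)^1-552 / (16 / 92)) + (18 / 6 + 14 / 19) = -858241517 / 270864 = -3168.53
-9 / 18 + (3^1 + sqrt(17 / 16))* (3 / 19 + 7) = 34* sqrt(17) / 19 + 797 / 38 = 28.35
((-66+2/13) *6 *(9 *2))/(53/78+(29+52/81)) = -14976576/63857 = -234.53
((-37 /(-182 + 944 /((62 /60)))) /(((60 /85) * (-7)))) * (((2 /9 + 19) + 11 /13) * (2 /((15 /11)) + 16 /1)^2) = 23108625058 /368734275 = 62.67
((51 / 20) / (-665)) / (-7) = 51 / 93100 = 0.00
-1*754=-754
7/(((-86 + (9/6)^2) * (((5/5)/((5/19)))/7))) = -196/1273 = -0.15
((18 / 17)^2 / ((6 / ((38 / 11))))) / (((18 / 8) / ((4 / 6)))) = 608 / 3179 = 0.19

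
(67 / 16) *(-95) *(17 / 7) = -966.12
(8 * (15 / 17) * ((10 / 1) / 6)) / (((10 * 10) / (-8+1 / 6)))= -47 / 51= -0.92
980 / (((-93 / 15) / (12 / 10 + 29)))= -147980 / 31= -4773.55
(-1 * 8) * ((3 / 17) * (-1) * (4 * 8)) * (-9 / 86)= -3456 / 731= -4.73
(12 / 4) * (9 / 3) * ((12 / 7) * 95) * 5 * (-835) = -6119357.14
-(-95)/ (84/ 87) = 2755/ 28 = 98.39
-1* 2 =-2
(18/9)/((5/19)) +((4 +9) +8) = 143/5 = 28.60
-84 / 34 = -42 / 17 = -2.47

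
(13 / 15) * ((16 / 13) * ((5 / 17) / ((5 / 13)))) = 208 / 255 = 0.82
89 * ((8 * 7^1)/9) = 4984/9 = 553.78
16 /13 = 1.23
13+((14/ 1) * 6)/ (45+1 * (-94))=79/ 7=11.29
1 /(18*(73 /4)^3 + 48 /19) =608 /66523443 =0.00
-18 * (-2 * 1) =36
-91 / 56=-13 / 8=-1.62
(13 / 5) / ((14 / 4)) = 26 / 35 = 0.74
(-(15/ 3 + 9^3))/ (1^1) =-734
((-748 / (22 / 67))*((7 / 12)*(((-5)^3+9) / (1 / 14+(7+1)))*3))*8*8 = 414340864 / 113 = 3666733.31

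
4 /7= 0.57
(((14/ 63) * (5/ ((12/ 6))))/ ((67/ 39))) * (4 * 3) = 260/ 67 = 3.88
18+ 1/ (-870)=15659/ 870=18.00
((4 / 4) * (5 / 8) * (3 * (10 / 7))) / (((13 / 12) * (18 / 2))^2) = 100 / 3549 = 0.03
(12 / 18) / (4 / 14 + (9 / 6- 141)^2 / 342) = 2128 / 182541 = 0.01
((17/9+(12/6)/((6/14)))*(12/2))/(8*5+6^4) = 59/2004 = 0.03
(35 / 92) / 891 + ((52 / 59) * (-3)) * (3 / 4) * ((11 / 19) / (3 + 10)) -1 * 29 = -2672903741 / 91890612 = -29.09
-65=-65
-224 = -224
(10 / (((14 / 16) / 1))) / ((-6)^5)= -5 / 3402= -0.00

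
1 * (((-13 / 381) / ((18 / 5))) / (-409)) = 65 / 2804922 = 0.00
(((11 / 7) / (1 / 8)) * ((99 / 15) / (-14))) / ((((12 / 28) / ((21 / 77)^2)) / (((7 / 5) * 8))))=-288 / 25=-11.52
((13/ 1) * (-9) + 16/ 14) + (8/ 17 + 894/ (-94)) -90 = -1201920/ 5593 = -214.90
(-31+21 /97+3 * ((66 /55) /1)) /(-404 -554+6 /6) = 13184 /464145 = 0.03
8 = 8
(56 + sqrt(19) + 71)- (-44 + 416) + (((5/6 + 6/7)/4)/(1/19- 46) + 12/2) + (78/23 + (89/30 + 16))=-3654117587/16866360 + sqrt(19)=-212.29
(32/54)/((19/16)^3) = 65536/185193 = 0.35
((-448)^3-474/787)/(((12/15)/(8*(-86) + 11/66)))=730101523718015/9444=77308505264.51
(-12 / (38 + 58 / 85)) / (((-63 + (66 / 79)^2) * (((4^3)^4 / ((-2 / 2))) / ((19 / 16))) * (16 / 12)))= -10079215 / 38131649514307584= -0.00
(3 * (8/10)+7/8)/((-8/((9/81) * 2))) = -131/1440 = -0.09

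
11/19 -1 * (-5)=106/19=5.58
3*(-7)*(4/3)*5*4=-560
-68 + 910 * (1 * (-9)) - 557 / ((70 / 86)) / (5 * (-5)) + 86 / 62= -223218144 / 27125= -8229.24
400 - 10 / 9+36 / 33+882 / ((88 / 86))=249863 / 198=1261.93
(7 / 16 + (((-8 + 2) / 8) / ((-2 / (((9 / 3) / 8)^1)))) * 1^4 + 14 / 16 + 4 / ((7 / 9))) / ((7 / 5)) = 14775 / 3136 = 4.71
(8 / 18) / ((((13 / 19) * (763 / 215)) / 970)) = 15849800 / 89271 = 177.55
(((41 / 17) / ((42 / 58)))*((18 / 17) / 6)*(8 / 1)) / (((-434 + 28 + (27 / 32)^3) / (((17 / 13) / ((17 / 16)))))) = -4987027456 / 349359203375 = -0.01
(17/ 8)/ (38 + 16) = 17/ 432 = 0.04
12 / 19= 0.63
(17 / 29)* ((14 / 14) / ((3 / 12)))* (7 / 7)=68 / 29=2.34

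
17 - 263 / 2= -114.50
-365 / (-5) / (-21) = -73 / 21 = -3.48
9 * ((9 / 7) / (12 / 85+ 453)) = 2295 / 89873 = 0.03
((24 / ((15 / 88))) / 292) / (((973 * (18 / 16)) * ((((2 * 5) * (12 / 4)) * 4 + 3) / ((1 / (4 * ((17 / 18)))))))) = 704 / 742608195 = 0.00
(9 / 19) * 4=36 / 19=1.89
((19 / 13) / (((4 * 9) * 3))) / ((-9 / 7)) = -133 / 12636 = -0.01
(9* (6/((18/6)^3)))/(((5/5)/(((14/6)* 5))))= 70/3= 23.33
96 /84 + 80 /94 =656 /329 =1.99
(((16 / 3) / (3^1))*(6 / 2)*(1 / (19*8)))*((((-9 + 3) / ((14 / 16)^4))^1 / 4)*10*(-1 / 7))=40960 / 319333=0.13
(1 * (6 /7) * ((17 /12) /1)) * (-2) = -17 /7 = -2.43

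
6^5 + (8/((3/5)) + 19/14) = 327209/42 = 7790.69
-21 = -21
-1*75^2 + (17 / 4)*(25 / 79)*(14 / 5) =-888155 / 158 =-5621.23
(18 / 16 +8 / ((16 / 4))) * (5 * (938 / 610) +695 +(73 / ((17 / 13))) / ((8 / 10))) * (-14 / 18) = -560734475 / 298656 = -1877.53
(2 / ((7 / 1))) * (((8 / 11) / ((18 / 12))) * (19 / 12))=152 / 693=0.22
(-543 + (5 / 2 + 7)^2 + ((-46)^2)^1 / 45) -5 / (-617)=-45059227 / 111060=-405.72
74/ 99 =0.75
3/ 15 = 0.20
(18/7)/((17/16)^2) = 4608/2023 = 2.28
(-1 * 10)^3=-1000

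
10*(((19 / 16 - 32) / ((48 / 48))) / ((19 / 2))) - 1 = -2541 / 76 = -33.43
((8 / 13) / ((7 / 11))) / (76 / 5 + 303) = 440 / 144781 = 0.00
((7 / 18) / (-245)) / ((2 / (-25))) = 5 / 252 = 0.02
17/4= 4.25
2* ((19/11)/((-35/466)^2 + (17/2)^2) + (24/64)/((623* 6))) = 0.05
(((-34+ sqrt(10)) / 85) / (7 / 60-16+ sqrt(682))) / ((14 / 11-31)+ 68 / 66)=-47520* sqrt(1705) / 24905008109-377388* sqrt(10) / 24905008109+ 754776 / 1465000477+ 47520* sqrt(682) / 1465000477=0.00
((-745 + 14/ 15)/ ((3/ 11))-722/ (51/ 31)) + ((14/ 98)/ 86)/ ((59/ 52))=-3167.11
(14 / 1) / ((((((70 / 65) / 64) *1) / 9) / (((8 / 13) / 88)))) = 576 / 11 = 52.36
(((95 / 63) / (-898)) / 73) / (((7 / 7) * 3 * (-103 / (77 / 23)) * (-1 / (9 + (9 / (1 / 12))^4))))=-15796789525 / 465892278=-33.91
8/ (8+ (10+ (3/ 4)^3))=512/ 1179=0.43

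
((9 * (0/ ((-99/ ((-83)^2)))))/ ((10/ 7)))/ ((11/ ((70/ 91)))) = 0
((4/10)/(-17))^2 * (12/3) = 0.00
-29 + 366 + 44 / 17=5773 / 17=339.59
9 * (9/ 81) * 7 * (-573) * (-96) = 385056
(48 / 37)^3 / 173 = 110592 / 8762969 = 0.01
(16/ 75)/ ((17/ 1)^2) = 16/ 21675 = 0.00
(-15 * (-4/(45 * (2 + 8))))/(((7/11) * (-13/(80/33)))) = -32/819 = -0.04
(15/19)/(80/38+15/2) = 6/73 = 0.08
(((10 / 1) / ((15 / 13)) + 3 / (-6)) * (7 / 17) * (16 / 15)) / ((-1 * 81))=-2744 / 61965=-0.04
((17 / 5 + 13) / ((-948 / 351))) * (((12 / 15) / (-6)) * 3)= 4797 / 1975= 2.43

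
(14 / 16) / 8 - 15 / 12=-73 / 64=-1.14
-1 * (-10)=10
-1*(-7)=7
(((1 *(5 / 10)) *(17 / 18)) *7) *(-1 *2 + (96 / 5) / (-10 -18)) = -799 / 90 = -8.88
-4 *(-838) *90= 301680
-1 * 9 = -9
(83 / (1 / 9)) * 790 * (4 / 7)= 2360520 / 7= 337217.14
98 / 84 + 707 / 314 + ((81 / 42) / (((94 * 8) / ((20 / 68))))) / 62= 17865447905 / 5226457152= 3.42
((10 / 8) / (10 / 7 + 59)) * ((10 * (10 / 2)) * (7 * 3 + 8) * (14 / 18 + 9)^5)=2680627.70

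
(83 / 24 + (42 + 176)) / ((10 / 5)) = 5315 / 48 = 110.73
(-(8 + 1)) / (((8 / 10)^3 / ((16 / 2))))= -1125 / 8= -140.62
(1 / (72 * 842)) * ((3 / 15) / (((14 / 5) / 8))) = 1 / 106092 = 0.00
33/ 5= 6.60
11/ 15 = 0.73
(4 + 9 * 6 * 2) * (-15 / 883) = -1680 / 883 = -1.90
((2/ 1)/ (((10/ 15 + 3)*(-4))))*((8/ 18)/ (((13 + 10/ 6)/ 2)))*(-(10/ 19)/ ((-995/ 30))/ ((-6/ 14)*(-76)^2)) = 35/ 660631444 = 0.00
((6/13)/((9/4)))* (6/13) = 16/169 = 0.09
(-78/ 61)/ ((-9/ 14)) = 364/ 183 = 1.99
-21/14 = -3/2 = -1.50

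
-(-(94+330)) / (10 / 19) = 4028 / 5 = 805.60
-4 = -4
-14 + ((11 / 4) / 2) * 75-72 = 137 / 8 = 17.12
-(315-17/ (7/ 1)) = -312.57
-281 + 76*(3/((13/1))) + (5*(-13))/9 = -31670/117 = -270.68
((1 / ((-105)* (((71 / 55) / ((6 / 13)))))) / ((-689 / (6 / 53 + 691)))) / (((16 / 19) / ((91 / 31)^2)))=53588227 / 1533287032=0.03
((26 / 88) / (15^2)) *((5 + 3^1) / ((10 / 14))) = 182 / 12375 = 0.01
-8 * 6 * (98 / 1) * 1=-4704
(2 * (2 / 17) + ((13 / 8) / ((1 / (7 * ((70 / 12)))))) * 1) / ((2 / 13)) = 706381 / 1632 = 432.83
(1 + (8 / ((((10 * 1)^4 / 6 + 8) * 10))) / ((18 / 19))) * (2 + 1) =37699 / 12560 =3.00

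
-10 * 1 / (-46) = 0.22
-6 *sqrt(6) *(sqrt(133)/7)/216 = -sqrt(798)/252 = -0.11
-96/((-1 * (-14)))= -48/7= -6.86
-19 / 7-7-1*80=-628 / 7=-89.71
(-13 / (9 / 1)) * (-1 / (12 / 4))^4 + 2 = 1445 / 729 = 1.98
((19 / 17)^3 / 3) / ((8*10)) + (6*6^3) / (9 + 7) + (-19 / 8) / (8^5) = 1564925846131 / 19318702080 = 81.01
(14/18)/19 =7/171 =0.04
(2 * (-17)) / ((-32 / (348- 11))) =5729 / 16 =358.06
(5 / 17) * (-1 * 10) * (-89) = 4450 / 17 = 261.76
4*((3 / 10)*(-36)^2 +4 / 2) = 7816 / 5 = 1563.20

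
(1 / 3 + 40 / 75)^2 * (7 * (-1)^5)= -1183 / 225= -5.26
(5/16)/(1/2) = 0.62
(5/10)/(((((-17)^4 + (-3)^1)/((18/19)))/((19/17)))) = 9/1419806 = 0.00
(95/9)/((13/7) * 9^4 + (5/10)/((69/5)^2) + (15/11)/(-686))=9979585/11519848258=0.00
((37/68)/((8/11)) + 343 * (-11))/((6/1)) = -684035/1088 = -628.71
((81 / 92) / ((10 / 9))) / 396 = 81 / 40480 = 0.00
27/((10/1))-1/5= 5/2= 2.50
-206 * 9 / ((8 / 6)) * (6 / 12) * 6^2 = -25029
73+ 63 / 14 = 155 / 2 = 77.50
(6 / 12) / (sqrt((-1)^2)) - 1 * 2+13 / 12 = -5 / 12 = -0.42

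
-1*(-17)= 17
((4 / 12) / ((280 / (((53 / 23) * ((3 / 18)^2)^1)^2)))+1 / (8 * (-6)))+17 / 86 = 4379288587 / 24763294080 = 0.18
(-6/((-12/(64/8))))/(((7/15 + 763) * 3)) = 0.00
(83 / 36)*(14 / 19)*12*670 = 778540 / 57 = 13658.60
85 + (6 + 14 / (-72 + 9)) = 817 / 9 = 90.78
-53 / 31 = -1.71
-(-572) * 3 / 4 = 429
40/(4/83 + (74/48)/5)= 398400/3551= 112.19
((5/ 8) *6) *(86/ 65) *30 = 1935/ 13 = 148.85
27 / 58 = 0.47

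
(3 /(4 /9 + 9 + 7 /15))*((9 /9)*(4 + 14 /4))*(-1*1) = -2025 /892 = -2.27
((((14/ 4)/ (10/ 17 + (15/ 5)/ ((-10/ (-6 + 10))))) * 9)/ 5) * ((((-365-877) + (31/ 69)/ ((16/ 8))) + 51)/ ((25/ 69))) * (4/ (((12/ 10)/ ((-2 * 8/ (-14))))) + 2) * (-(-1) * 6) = 1533663891/ 1300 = 1179741.45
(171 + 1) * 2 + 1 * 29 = 373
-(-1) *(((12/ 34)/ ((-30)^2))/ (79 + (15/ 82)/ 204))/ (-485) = -164/ 16023514875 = -0.00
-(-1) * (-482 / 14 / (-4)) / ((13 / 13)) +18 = 745 / 28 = 26.61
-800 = -800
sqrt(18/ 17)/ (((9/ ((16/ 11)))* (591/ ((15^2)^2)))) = 90000* sqrt(34)/ 36839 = 14.25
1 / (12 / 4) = 1 / 3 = 0.33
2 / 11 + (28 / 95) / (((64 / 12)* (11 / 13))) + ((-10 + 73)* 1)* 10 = 2634433 / 4180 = 630.25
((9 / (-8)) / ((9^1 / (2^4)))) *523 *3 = -3138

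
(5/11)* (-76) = -380/11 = -34.55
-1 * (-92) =92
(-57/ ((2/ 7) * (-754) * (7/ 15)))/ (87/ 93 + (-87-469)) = -26505/ 25948156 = -0.00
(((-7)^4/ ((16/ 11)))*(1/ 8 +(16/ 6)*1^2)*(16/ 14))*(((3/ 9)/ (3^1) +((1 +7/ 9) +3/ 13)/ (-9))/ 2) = -14914669/ 50544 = -295.08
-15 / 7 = -2.14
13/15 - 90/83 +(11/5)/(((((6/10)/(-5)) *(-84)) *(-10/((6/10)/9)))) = -137497/627480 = -0.22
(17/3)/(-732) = -17/2196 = -0.01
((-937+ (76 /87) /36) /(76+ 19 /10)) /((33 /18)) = -14673040 /2236509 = -6.56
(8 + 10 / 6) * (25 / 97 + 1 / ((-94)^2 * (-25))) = 53383229 / 21427300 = 2.49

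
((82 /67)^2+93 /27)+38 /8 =1566319 /161604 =9.69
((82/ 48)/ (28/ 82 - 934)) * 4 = -0.01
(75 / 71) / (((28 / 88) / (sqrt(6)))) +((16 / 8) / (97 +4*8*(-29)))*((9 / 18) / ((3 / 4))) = -4 / 2493 +1650*sqrt(6) / 497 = 8.13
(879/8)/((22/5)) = 4395/176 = 24.97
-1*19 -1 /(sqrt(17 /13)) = -19 -sqrt(221) /17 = -19.87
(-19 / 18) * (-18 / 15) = 19 / 15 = 1.27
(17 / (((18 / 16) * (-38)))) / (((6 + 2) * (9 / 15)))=-85 / 1026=-0.08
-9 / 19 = -0.47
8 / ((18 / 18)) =8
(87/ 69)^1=29/ 23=1.26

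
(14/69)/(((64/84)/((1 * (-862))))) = -21119/92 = -229.55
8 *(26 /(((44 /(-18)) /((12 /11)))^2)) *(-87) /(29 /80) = -145566720 /14641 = -9942.40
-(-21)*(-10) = -210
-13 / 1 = -13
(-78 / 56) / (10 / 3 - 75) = 117 / 6020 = 0.02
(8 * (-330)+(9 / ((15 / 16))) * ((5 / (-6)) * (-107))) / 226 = -892 / 113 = -7.89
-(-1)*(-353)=-353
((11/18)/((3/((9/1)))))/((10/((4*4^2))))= 176/15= 11.73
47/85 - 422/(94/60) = -268.81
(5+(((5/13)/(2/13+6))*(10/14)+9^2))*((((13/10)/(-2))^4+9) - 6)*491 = 2406392157287/17920000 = 134285.28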